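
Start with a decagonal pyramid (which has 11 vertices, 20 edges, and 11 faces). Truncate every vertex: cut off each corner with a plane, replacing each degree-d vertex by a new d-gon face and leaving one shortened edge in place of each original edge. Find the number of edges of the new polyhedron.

Truncation replaces each original edge-end by a new vertex, so V′ = 2E = 40.
Each original edge survives, and each old vertex of degree d contributes d new edges; summing degrees gives Σd = 2E, so E′ = E + 2E = 3E = 60.
Each original face survives and each original vertex becomes one new face: F′ = F + V = 22.

60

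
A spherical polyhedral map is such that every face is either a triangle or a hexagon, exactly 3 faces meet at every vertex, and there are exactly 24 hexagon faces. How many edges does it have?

78

Let x be the number of triangles; then F = 24 + x.
Edge–face incidences: 2E = 6·24 + 3·x = 144 + 3x.
Every vertex has degree 3, so 3V = 2E.
Euler: V − E + F = 2 ⇒ (2E)/3 − E + (24 + x) = 2.
Multiply by 6: 2·(2E) − 3·(2E) + 6·(24 + x) = 12, i.e. 144 + 6x − (144 + 3x) = 12.
Collecting terms: 3x = 12, so x = 4.
Then 2E = 144 + 3·4 = 156, so E = 78, V = 2E/3 = 52, F = 24 + 4 = 28.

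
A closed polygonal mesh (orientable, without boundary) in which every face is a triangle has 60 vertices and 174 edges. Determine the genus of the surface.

0

Every face is a triangle and each edge borders two faces, so 3F = 2·174, giving F = 116.
χ = V − E + F = 60 − 174 + 116 = 2.
For a closed orientable surface χ = 2 − 2g, so g = (2 − (2))/2 = 0.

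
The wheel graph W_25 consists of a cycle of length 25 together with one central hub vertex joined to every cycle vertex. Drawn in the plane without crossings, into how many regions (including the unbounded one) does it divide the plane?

W_25 has V = 25 + 1 = 26 vertices and E = 2·25 = 50 edges.
By Euler's formula F = 2 − V + E = 2 − 26 + 50 = 26.

26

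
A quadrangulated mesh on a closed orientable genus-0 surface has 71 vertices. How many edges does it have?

χ = 2 − 2·0 = 2, and every face is a square so 4F = 2E.
V − E + F = 2 with E = 4F/2 gives 71 − (4/2 − 1)·F = 2, so F = 69 and E = 138.

138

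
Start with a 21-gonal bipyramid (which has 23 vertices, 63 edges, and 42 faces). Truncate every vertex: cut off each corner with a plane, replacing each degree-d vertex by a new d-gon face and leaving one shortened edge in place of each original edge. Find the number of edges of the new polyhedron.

Truncation replaces each original edge-end by a new vertex, so V′ = 2E = 126.
Each original edge survives, and each old vertex of degree d contributes d new edges; summing degrees gives Σd = 2E, so E′ = E + 2E = 3E = 189.
Each original face survives and each original vertex becomes one new face: F′ = F + V = 65.

189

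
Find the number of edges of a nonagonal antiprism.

36

An antiprism on an n-gon has two n-gon caps and 2n triangles: V = 2·9 = 18, E = 4·9 = 36, F = 2·9 + 2 = 20.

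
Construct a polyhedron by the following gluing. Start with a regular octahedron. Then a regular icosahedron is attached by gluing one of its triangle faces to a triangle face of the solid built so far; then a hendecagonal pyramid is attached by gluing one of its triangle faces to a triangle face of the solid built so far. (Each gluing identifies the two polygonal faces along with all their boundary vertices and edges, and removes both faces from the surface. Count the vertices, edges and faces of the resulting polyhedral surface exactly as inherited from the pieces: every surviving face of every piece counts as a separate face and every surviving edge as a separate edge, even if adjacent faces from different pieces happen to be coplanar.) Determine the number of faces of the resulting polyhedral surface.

A regular octahedron: V=6, E=12, F=8.
Attach a regular icosahedron (V=12, E=30, F=20) along a 3-gon: merge 3 vertices and 3 edges, delete both glued faces → V=15, E=39, F=26.
Attach a hendecagonal pyramid (V=12, E=22, F=12) along a 3-gon: merge 3 vertices and 3 edges, delete both glued faces → V=24, E=58, F=36.
Check: V − E + F = 24 − 58 + 36 = 2.

36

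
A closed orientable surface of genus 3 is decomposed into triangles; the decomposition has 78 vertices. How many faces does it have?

χ = 2 − 2·3 = -4, and every face is a triangle so 3F = 2E.
V − E + F = -4 with E = 3F/2 gives 78 − (3/2 − 1)·F = -4, so F = 164 and E = 246.

164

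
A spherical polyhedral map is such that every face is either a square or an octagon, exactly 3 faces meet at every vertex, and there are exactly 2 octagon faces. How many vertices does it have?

16

Let x be the number of squares; then F = 2 + x.
Edge–face incidences: 2E = 8·2 + 4·x = 16 + 4x.
Every vertex has degree 3, so 3V = 2E.
Euler: V − E + F = 2 ⇒ (2E)/3 − E + (2 + x) = 2.
Multiply by 6: 2·(2E) − 3·(2E) + 6·(2 + x) = 12, i.e. 12 + 6x − (16 + 4x) = 12.
Collecting terms: 2x − 4 = 12, so 2x = 16, so x = 8.
Then 2E = 16 + 4·8 = 48, so E = 24, V = 2E/3 = 16, F = 2 + 8 = 10.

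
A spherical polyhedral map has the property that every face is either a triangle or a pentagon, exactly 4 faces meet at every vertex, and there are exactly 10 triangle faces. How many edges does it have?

20

Let x be the number of pentagons; then F = 10 + x.
Edge–face incidences: 2E = 3·10 + 5·x = 30 + 5x.
Every vertex has degree 4, so 4V = 2E.
Euler: V − E + F = 2 ⇒ (2E)/4 − E + (10 + x) = 2.
Multiply by 8: 2·(2E) − 4·(2E) + 8·(10 + x) = 16, i.e. 80 + 8x − 2·(30 + 5x) = 16.
Collecting terms: −2x + 20 = 16, so −2x = −4, so x = 2.
Then 2E = 30 + 5·2 = 40, so E = 20, V = 2E/4 = 10, F = 10 + 2 = 12.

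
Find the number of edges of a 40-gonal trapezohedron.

The n-trapezohedron (dual of the n-antiprism) has V = 2·40 + 2 = 82, E = 4·40 = 160, F = 2·40 = 80.

160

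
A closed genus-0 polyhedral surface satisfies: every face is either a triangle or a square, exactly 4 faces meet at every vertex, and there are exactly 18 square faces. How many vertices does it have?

24

Let x be the number of triangles; then F = 18 + x.
Edge–face incidences: 2E = 4·18 + 3·x = 72 + 3x.
Every vertex has degree 4, so 4V = 2E.
Euler: V − E + F = 2 ⇒ (2E)/4 − E + (18 + x) = 2.
Multiply by 8: 2·(2E) − 4·(2E) + 8·(18 + x) = 16, i.e. 144 + 8x − 2·(72 + 3x) = 16.
Collecting terms: 2x = 16, so x = 8.
Then 2E = 72 + 3·8 = 96, so E = 48, V = 2E/4 = 24, F = 18 + 8 = 26.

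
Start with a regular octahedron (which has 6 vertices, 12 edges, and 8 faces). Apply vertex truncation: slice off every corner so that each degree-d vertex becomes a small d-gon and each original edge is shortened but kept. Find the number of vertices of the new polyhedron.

24

Truncation replaces each original edge-end by a new vertex, so V′ = 2E = 24.
Each original edge survives, and each old vertex of degree d contributes d new edges; summing degrees gives Σd = 2E, so E′ = E + 2E = 3E = 36.
Each original face survives and each original vertex becomes one new face: F′ = F + V = 14.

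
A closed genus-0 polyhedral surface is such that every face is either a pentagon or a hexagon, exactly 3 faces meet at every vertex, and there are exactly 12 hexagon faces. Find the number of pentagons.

Let x be the number of pentagons; then F = 12 + x.
Edge–face incidences: 2E = 6·12 + 5·x = 72 + 5x.
Every vertex has degree 3, so 3V = 2E.
Euler: V − E + F = 2 ⇒ (2E)/3 − E + (12 + x) = 2.
Multiply by 6: 2·(2E) − 3·(2E) + 6·(12 + x) = 12, i.e. 72 + 6x − (72 + 5x) = 12.
Collecting terms: x = 12.
Then 2E = 72 + 5·12 = 132, so E = 66, V = 2E/3 = 44, F = 12 + 12 = 24.

12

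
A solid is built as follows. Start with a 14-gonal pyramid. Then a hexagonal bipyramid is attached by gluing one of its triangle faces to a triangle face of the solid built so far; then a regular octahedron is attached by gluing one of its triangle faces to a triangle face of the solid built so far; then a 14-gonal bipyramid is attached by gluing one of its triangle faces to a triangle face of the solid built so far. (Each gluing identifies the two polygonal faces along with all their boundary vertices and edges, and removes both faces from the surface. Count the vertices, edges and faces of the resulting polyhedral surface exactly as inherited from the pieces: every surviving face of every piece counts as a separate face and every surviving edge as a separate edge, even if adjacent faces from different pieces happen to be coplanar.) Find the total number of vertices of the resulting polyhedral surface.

36

A 14-gonal pyramid: V=15, E=28, F=15.
Attach a hexagonal bipyramid (V=8, E=18, F=12) along a 3-gon: merge 3 vertices and 3 edges, delete both glued faces → V=20, E=43, F=25.
Attach a regular octahedron (V=6, E=12, F=8) along a 3-gon: merge 3 vertices and 3 edges, delete both glued faces → V=23, E=52, F=31.
Attach a 14-gonal bipyramid (V=16, E=42, F=28) along a 3-gon: merge 3 vertices and 3 edges, delete both glued faces → V=36, E=91, F=57.
Check: V − E + F = 36 − 91 + 57 = 2.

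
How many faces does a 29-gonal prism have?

A prism on an n-gon has two n-gon bases and n rectangular sides: V = 2·29 = 58, E = 3·29 = 87, F = 29 + 2 = 31.

31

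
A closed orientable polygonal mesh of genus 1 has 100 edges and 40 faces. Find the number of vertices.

For a closed orientable surface of genus 1, χ = 2 − 2·1 = 0.
V = 0 + E − F = 0 + 100 − 40 = 60.

60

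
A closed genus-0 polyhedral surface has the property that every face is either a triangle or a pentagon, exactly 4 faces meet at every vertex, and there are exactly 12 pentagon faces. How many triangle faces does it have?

Let x be the number of triangles; then F = 12 + x.
Edge–face incidences: 2E = 5·12 + 3·x = 60 + 3x.
Every vertex has degree 4, so 4V = 2E.
Euler: V − E + F = 2 ⇒ (2E)/4 − E + (12 + x) = 2.
Multiply by 8: 2·(2E) − 4·(2E) + 8·(12 + x) = 16, i.e. 96 + 8x − 2·(60 + 3x) = 16.
Collecting terms: 2x − 24 = 16, so 2x = 40, so x = 20.
Then 2E = 60 + 3·20 = 120, so E = 60, V = 2E/4 = 30, F = 12 + 20 = 32.

20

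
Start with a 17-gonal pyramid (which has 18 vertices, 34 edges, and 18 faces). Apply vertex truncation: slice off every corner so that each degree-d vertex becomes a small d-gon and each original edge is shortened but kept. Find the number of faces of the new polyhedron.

Truncation replaces each original edge-end by a new vertex, so V′ = 2E = 68.
Each original edge survives, and each old vertex of degree d contributes d new edges; summing degrees gives Σd = 2E, so E′ = E + 2E = 3E = 102.
Each original face survives and each original vertex becomes one new face: F′ = F + V = 36.

36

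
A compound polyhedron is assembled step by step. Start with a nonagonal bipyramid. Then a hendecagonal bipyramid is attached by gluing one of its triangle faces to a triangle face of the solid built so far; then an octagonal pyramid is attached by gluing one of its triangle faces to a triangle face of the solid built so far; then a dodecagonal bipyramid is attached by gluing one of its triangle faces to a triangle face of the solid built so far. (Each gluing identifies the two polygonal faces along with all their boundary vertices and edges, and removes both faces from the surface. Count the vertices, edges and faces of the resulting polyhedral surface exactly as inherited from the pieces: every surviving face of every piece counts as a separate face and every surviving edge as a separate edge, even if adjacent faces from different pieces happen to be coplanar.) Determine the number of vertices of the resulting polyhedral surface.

A nonagonal bipyramid: V=11, E=27, F=18.
Attach a hendecagonal bipyramid (V=13, E=33, F=22) along a 3-gon: merge 3 vertices and 3 edges, delete both glued faces → V=21, E=57, F=38.
Attach an octagonal pyramid (V=9, E=16, F=9) along a 3-gon: merge 3 vertices and 3 edges, delete both glued faces → V=27, E=70, F=45.
Attach a dodecagonal bipyramid (V=14, E=36, F=24) along a 3-gon: merge 3 vertices and 3 edges, delete both glued faces → V=38, E=103, F=67.
Check: V − E + F = 38 − 103 + 67 = 2.

38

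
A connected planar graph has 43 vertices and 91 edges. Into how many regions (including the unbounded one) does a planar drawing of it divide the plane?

50

Euler's formula for a connected plane graph: V − E + F = 2, so F = 2 − 43 + 91 = 50.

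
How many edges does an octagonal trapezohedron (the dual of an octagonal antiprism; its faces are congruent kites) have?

The n-trapezohedron (dual of the n-antiprism) has V = 2·8 + 2 = 18, E = 4·8 = 32, F = 2·8 = 16.

32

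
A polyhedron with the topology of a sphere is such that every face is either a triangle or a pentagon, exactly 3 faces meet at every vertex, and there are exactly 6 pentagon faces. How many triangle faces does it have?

Let x be the number of triangles; then F = 6 + x.
Edge–face incidences: 2E = 5·6 + 3·x = 30 + 3x.
Every vertex has degree 3, so 3V = 2E.
Euler: V − E + F = 2 ⇒ (2E)/3 − E + (6 + x) = 2.
Multiply by 6: 2·(2E) − 3·(2E) + 6·(6 + x) = 12, i.e. 36 + 6x − (30 + 3x) = 12.
Collecting terms: 3x + 6 = 12, so 3x = 6, so x = 2.
Then 2E = 30 + 3·2 = 36, so E = 18, V = 2E/3 = 12, F = 6 + 2 = 8.

2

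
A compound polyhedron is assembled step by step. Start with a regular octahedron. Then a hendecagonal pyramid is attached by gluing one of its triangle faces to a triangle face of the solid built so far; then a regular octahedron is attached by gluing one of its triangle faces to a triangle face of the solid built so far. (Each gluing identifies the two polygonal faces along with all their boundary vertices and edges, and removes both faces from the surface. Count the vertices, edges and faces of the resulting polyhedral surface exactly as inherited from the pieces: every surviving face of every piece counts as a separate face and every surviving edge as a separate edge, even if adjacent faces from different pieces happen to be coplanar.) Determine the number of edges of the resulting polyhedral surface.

40

A regular octahedron: V=6, E=12, F=8.
Attach a hendecagonal pyramid (V=12, E=22, F=12) along a 3-gon: merge 3 vertices and 3 edges, delete both glued faces → V=15, E=31, F=18.
Attach a regular octahedron (V=6, E=12, F=8) along a 3-gon: merge 3 vertices and 3 edges, delete both glued faces → V=18, E=40, F=24.
Check: V − E + F = 18 − 40 + 24 = 2.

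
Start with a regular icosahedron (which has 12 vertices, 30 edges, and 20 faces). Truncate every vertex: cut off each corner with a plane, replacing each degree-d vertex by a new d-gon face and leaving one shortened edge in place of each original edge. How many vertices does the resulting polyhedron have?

Truncation replaces each original edge-end by a new vertex, so V′ = 2E = 60.
Each original edge survives, and each old vertex of degree d contributes d new edges; summing degrees gives Σd = 2E, so E′ = E + 2E = 3E = 90.
Each original face survives and each original vertex becomes one new face: F′ = F + V = 32.

60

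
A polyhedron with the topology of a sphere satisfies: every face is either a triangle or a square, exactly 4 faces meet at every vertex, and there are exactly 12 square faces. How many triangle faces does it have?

8

Let x be the number of triangles; then F = 12 + x.
Edge–face incidences: 2E = 4·12 + 3·x = 48 + 3x.
Every vertex has degree 4, so 4V = 2E.
Euler: V − E + F = 2 ⇒ (2E)/4 − E + (12 + x) = 2.
Multiply by 8: 2·(2E) − 4·(2E) + 8·(12 + x) = 16, i.e. 96 + 8x − 2·(48 + 3x) = 16.
Collecting terms: 2x = 16, so x = 8.
Then 2E = 48 + 3·8 = 72, so E = 36, V = 2E/4 = 18, F = 12 + 8 = 20.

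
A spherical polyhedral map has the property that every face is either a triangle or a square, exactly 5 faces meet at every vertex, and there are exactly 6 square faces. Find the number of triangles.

Let x be the number of triangles; then F = 6 + x.
Edge–face incidences: 2E = 4·6 + 3·x = 24 + 3x.
Every vertex has degree 5, so 5V = 2E.
Euler: V − E + F = 2 ⇒ (2E)/5 − E + (6 + x) = 2.
Multiply by 10: 2·(2E) − 5·(2E) + 10·(6 + x) = 20, i.e. 60 + 10x − 3·(24 + 3x) = 20.
Collecting terms: x − 12 = 20, so x = 32.
Then 2E = 24 + 3·32 = 120, so E = 60, V = 2E/5 = 24, F = 6 + 32 = 38.

32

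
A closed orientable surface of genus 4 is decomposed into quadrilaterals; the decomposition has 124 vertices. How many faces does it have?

130

χ = 2 − 2·4 = -6, and every face is a square so 4F = 2E.
V − E + F = -6 with E = 4F/2 gives 124 − (4/2 − 1)·F = -6, so F = 130 and E = 260.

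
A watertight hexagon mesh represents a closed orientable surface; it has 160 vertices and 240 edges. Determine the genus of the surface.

1

Every face is a hexagon and each edge borders two faces, so 6F = 2·240, giving F = 80.
χ = V − E + F = 160 − 240 + 80 = 0.
For a closed orientable surface χ = 2 − 2g, so g = (2 − (0))/2 = 1.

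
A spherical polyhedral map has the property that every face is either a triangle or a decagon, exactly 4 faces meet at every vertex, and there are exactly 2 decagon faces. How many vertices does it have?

20

Let x be the number of triangles; then F = 2 + x.
Edge–face incidences: 2E = 10·2 + 3·x = 20 + 3x.
Every vertex has degree 4, so 4V = 2E.
Euler: V − E + F = 2 ⇒ (2E)/4 − E + (2 + x) = 2.
Multiply by 8: 2·(2E) − 4·(2E) + 8·(2 + x) = 16, i.e. 16 + 8x − 2·(20 + 3x) = 16.
Collecting terms: 2x − 24 = 16, so 2x = 40, so x = 20.
Then 2E = 20 + 3·20 = 80, so E = 40, V = 2E/4 = 20, F = 2 + 20 = 22.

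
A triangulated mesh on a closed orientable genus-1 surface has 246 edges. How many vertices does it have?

χ = 2 − 2·1 = 0, and every face is a triangle so 3F = 2E.
F = 2E/3 = 164. Then V = 0 + E − F = 0 + 246 − 164 = 82.

82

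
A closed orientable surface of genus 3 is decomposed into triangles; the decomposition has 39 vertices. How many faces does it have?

χ = 2 − 2·3 = -4, and every face is a triangle so 3F = 2E.
V − E + F = -4 with E = 3F/2 gives 39 − (3/2 − 1)·F = -4, so F = 86 and E = 129.

86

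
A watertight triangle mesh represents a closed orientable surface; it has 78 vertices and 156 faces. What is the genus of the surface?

1

Every face is a triangle, so 2E = 3·156 = 468, giving E = 234.
χ = V − E + F = 78 − 234 + 156 = 0.
For a closed orientable surface χ = 2 − 2g, so g = (2 − (0))/2 = 1.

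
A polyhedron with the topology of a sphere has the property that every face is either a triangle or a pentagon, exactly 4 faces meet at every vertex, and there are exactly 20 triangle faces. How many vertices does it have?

30

Let x be the number of pentagons; then F = 20 + x.
Edge–face incidences: 2E = 3·20 + 5·x = 60 + 5x.
Every vertex has degree 4, so 4V = 2E.
Euler: V − E + F = 2 ⇒ (2E)/4 − E + (20 + x) = 2.
Multiply by 8: 2·(2E) − 4·(2E) + 8·(20 + x) = 16, i.e. 160 + 8x − 2·(60 + 5x) = 16.
Collecting terms: −2x + 40 = 16, so −2x = −24, so x = 12.
Then 2E = 60 + 5·12 = 120, so E = 60, V = 2E/4 = 30, F = 20 + 12 = 32.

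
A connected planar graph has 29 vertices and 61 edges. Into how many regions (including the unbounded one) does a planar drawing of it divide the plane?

Euler's formula for a connected plane graph: V − E + F = 2, so F = 2 − 29 + 61 = 34.

34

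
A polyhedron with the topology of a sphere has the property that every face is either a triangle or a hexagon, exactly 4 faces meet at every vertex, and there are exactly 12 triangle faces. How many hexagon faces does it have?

Let x be the number of hexagons; then F = 12 + x.
Edge–face incidences: 2E = 3·12 + 6·x = 36 + 6x.
Every vertex has degree 4, so 4V = 2E.
Euler: V − E + F = 2 ⇒ (2E)/4 − E + (12 + x) = 2.
Multiply by 8: 2·(2E) − 4·(2E) + 8·(12 + x) = 16, i.e. 96 + 8x − 2·(36 + 6x) = 16.
Collecting terms: −4x + 24 = 16, so −4x = −8, so x = 2.
Then 2E = 36 + 6·2 = 48, so E = 24, V = 2E/4 = 12, F = 12 + 2 = 14.

2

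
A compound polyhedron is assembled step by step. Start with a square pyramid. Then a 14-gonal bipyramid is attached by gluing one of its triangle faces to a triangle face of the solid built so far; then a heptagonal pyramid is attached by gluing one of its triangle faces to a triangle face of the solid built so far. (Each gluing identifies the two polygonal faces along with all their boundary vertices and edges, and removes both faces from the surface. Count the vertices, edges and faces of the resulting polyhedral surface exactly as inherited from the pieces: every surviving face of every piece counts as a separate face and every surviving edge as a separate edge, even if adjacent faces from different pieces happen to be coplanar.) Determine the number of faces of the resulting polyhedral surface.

A square pyramid: V=5, E=8, F=5.
Attach a 14-gonal bipyramid (V=16, E=42, F=28) along a 3-gon: merge 3 vertices and 3 edges, delete both glued faces → V=18, E=47, F=31.
Attach a heptagonal pyramid (V=8, E=14, F=8) along a 3-gon: merge 3 vertices and 3 edges, delete both glued faces → V=23, E=58, F=37.
Check: V − E + F = 23 − 58 + 37 = 2.

37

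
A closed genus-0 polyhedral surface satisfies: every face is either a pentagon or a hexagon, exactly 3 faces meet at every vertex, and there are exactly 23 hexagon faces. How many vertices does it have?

66

Let x be the number of pentagons; then F = 23 + x.
Edge–face incidences: 2E = 6·23 + 5·x = 138 + 5x.
Every vertex has degree 3, so 3V = 2E.
Euler: V − E + F = 2 ⇒ (2E)/3 − E + (23 + x) = 2.
Multiply by 6: 2·(2E) − 3·(2E) + 6·(23 + x) = 12, i.e. 138 + 6x − (138 + 5x) = 12.
Collecting terms: x = 12.
Then 2E = 138 + 5·12 = 198, so E = 99, V = 2E/3 = 66, F = 23 + 12 = 35.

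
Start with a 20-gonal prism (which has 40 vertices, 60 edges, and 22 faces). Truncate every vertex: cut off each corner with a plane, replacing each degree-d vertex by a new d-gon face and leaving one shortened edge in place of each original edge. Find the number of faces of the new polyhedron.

62

Truncation replaces each original edge-end by a new vertex, so V′ = 2E = 120.
Each original edge survives, and each old vertex of degree d contributes d new edges; summing degrees gives Σd = 2E, so E′ = E + 2E = 3E = 180.
Each original face survives and each original vertex becomes one new face: F′ = F + V = 62.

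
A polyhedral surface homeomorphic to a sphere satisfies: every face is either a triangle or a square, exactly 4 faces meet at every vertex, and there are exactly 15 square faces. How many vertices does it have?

Let x be the number of triangles; then F = 15 + x.
Edge–face incidences: 2E = 4·15 + 3·x = 60 + 3x.
Every vertex has degree 4, so 4V = 2E.
Euler: V − E + F = 2 ⇒ (2E)/4 − E + (15 + x) = 2.
Multiply by 8: 2·(2E) − 4·(2E) + 8·(15 + x) = 16, i.e. 120 + 8x − 2·(60 + 3x) = 16.
Collecting terms: 2x = 16, so x = 8.
Then 2E = 60 + 3·8 = 84, so E = 42, V = 2E/4 = 21, F = 15 + 8 = 23.

21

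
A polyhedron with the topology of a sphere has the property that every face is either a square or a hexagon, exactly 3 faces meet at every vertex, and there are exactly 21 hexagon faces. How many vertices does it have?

Let x be the number of squares; then F = 21 + x.
Edge–face incidences: 2E = 6·21 + 4·x = 126 + 4x.
Every vertex has degree 3, so 3V = 2E.
Euler: V − E + F = 2 ⇒ (2E)/3 − E + (21 + x) = 2.
Multiply by 6: 2·(2E) − 3·(2E) + 6·(21 + x) = 12, i.e. 126 + 6x − (126 + 4x) = 12.
Collecting terms: 2x = 12, so x = 6.
Then 2E = 126 + 4·6 = 150, so E = 75, V = 2E/3 = 50, F = 21 + 6 = 27.

50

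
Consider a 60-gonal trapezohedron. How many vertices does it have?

The n-trapezohedron (dual of the n-antiprism) has V = 2·60 + 2 = 122, E = 4·60 = 240, F = 2·60 = 120.
Check: V − E + F = 122 − 240 + 120 = 2.

122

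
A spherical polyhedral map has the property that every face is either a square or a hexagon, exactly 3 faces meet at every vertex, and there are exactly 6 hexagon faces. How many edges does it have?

30

Let x be the number of squares; then F = 6 + x.
Edge–face incidences: 2E = 6·6 + 4·x = 36 + 4x.
Every vertex has degree 3, so 3V = 2E.
Euler: V − E + F = 2 ⇒ (2E)/3 − E + (6 + x) = 2.
Multiply by 6: 2·(2E) − 3·(2E) + 6·(6 + x) = 12, i.e. 36 + 6x − (36 + 4x) = 12.
Collecting terms: 2x = 12, so x = 6.
Then 2E = 36 + 4·6 = 60, so E = 30, V = 2E/3 = 20, F = 6 + 6 = 12.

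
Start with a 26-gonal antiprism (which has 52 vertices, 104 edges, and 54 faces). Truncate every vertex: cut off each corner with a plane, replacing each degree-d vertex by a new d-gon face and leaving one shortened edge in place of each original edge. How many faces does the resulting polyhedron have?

Truncation replaces each original edge-end by a new vertex, so V′ = 2E = 208.
Each original edge survives, and each old vertex of degree d contributes d new edges; summing degrees gives Σd = 2E, so E′ = E + 2E = 3E = 312.
Each original face survives and each original vertex becomes one new face: F′ = F + V = 106.

106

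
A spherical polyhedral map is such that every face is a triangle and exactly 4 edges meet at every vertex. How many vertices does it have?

6

Each face has 3 edges and each edge borders two faces, so 2E = 3F.
Each vertex has degree 4, so 4V = 2E and hence V = 3F/4.
Euler: V − E + F = 2 ⇒ (3F/4) − (3F/2) + F = 2.
Multiply by 8: (6 − 12 + 8)F = 16, i.e. 2F = 16.
So F = 8, E = 3·8/2 = 12, V = 3·8/4 = 6.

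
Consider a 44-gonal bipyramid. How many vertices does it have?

46

A bipyramid over an n-gon has 2n triangular faces and n + 2 vertices: V = 44 + 2 = 46, E = 3·44 = 132, F = 2·44 = 88.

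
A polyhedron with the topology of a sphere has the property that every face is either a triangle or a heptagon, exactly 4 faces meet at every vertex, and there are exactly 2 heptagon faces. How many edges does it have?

28

Let x be the number of triangles; then F = 2 + x.
Edge–face incidences: 2E = 7·2 + 3·x = 14 + 3x.
Every vertex has degree 4, so 4V = 2E.
Euler: V − E + F = 2 ⇒ (2E)/4 − E + (2 + x) = 2.
Multiply by 8: 2·(2E) − 4·(2E) + 8·(2 + x) = 16, i.e. 16 + 8x − 2·(14 + 3x) = 16.
Collecting terms: 2x − 12 = 16, so 2x = 28, so x = 14.
Then 2E = 14 + 3·14 = 56, so E = 28, V = 2E/4 = 14, F = 2 + 14 = 16.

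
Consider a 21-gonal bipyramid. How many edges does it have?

A bipyramid over an n-gon has 2n triangular faces and n + 2 vertices: V = 21 + 2 = 23, E = 3·21 = 63, F = 2·21 = 42.

63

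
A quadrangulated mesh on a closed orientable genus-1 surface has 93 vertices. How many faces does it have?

χ = 2 − 2·1 = 0, and every face is a square so 4F = 2E.
V − E + F = 0 with E = 4F/2 gives 93 − (4/2 − 1)·F = 0, so F = 93 and E = 186.

93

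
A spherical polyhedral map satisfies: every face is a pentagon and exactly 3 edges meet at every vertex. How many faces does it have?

Each face has 5 edges and each edge borders two faces, so 2E = 5F.
Each vertex has degree 3, so 3V = 2E and hence V = 5F/3.
Euler: V − E + F = 2 ⇒ (5F/3) − (5F/2) + F = 2.
Multiply by 6: (10 − 15 + 6)F = 12, i.e. 1F = 12.
So F = 12, E = 5·12/2 = 30, V = 5·12/3 = 20.

12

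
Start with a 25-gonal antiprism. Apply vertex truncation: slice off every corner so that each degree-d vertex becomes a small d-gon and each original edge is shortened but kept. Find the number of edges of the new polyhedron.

300

The base solid has V = 50, E = 100, F = 52.
Truncation replaces each original edge-end by a new vertex, so V′ = 2E = 200.
Each original edge survives, and each old vertex of degree d contributes d new edges; summing degrees gives Σd = 2E, so E′ = E + 2E = 3E = 300.
Each original face survives and each original vertex becomes one new face: F′ = F + V = 102.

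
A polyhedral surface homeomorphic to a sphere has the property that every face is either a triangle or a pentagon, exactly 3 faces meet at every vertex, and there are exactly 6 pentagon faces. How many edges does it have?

Let x be the number of triangles; then F = 6 + x.
Edge–face incidences: 2E = 5·6 + 3·x = 30 + 3x.
Every vertex has degree 3, so 3V = 2E.
Euler: V − E + F = 2 ⇒ (2E)/3 − E + (6 + x) = 2.
Multiply by 6: 2·(2E) − 3·(2E) + 6·(6 + x) = 12, i.e. 36 + 6x − (30 + 3x) = 12.
Collecting terms: 3x + 6 = 12, so 3x = 6, so x = 2.
Then 2E = 30 + 3·2 = 36, so E = 18, V = 2E/3 = 12, F = 6 + 2 = 8.

18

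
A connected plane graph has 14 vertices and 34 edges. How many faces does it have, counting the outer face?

22

Euler's formula for a connected plane graph: V − E + F = 2, so F = 2 − 14 + 34 = 22.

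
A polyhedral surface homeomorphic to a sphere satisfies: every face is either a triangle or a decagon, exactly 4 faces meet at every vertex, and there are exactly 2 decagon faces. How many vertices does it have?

20

Let x be the number of triangles; then F = 2 + x.
Edge–face incidences: 2E = 10·2 + 3·x = 20 + 3x.
Every vertex has degree 4, so 4V = 2E.
Euler: V − E + F = 2 ⇒ (2E)/4 − E + (2 + x) = 2.
Multiply by 8: 2·(2E) − 4·(2E) + 8·(2 + x) = 16, i.e. 16 + 8x − 2·(20 + 3x) = 16.
Collecting terms: 2x − 24 = 16, so 2x = 40, so x = 20.
Then 2E = 20 + 3·20 = 80, so E = 40, V = 2E/4 = 20, F = 2 + 20 = 22.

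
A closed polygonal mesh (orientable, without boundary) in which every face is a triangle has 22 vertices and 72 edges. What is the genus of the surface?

2

Every face is a triangle and each edge borders two faces, so 3F = 2·72, giving F = 48.
χ = V − E + F = 22 − 72 + 48 = -2.
For a closed orientable surface χ = 2 − 2g, so g = (2 − (-2))/2 = 2.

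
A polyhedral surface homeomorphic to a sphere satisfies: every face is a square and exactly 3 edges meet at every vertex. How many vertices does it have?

8

Each face has 4 edges and each edge borders two faces, so 2E = 4F.
Each vertex has degree 3, so 3V = 2E and hence V = 4F/3.
Euler: V − E + F = 2 ⇒ (4F/3) − (4F/2) + F = 2.
Multiply by 6: (8 − 12 + 6)F = 12, i.e. 2F = 12.
So F = 6, E = 4·6/2 = 12, V = 4·6/3 = 8.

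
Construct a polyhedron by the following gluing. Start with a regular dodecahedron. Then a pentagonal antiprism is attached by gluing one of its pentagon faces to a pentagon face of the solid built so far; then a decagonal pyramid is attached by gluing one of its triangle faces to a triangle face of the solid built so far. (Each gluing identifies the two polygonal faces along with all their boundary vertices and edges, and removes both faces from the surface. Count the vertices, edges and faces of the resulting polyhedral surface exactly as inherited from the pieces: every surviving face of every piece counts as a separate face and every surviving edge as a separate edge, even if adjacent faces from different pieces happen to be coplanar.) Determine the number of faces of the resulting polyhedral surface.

A regular dodecahedron: V=20, E=30, F=12.
Attach a pentagonal antiprism (V=10, E=20, F=12) along a 5-gon: merge 5 vertices and 5 edges, delete both glued faces → V=25, E=45, F=22.
Attach a decagonal pyramid (V=11, E=20, F=11) along a 3-gon: merge 3 vertices and 3 edges, delete both glued faces → V=33, E=62, F=31.
Check: V − E + F = 33 − 62 + 31 = 2.

31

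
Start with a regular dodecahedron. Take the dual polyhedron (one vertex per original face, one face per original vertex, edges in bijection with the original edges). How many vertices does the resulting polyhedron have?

The base solid has V = 20, E = 30, F = 12.
The dual swaps V and F and preserves E: V′ = F = 12, E′ = E = 30, F′ = V = 20.

12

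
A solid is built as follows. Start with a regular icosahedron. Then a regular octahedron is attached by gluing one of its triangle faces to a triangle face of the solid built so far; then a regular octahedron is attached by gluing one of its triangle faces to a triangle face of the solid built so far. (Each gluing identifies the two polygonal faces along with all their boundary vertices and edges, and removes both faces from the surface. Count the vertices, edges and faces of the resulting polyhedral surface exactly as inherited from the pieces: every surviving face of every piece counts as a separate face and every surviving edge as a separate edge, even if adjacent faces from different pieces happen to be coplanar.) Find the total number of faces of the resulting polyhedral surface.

32

A regular icosahedron: V=12, E=30, F=20.
Attach a regular octahedron (V=6, E=12, F=8) along a 3-gon: merge 3 vertices and 3 edges, delete both glued faces → V=15, E=39, F=26.
Attach a regular octahedron (V=6, E=12, F=8) along a 3-gon: merge 3 vertices and 3 edges, delete both glued faces → V=18, E=48, F=32.
Check: V − E + F = 18 − 48 + 32 = 2.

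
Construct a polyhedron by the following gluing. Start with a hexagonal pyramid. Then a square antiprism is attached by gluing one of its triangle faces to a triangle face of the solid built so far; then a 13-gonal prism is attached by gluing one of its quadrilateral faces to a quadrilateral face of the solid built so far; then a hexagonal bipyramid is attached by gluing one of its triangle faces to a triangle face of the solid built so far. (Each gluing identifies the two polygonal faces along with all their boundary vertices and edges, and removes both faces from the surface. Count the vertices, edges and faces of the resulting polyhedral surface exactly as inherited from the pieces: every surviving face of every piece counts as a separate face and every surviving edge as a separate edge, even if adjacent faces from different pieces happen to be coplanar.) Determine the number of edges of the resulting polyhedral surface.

75

A hexagonal pyramid: V=7, E=12, F=7.
Attach a square antiprism (V=8, E=16, F=10) along a 3-gon: merge 3 vertices and 3 edges, delete both glued faces → V=12, E=25, F=15.
Attach a 13-gonal prism (V=26, E=39, F=15) along a 4-gon: merge 4 vertices and 4 edges, delete both glued faces → V=34, E=60, F=28.
Attach a hexagonal bipyramid (V=8, E=18, F=12) along a 3-gon: merge 3 vertices and 3 edges, delete both glued faces → V=39, E=75, F=38.
Check: V − E + F = 39 − 75 + 38 = 2.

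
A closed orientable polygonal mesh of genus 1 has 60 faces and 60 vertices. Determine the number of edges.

120

For a closed orientable surface of genus 1, χ = 2 − 2·1 = 0.
E = V + F − (0) = 60 + 60 − (0) = 120.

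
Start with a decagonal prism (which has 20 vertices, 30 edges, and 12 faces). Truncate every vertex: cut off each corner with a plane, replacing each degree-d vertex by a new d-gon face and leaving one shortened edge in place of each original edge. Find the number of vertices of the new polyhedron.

60

Truncation replaces each original edge-end by a new vertex, so V′ = 2E = 60.
Each original edge survives, and each old vertex of degree d contributes d new edges; summing degrees gives Σd = 2E, so E′ = E + 2E = 3E = 90.
Each original face survives and each original vertex becomes one new face: F′ = F + V = 32.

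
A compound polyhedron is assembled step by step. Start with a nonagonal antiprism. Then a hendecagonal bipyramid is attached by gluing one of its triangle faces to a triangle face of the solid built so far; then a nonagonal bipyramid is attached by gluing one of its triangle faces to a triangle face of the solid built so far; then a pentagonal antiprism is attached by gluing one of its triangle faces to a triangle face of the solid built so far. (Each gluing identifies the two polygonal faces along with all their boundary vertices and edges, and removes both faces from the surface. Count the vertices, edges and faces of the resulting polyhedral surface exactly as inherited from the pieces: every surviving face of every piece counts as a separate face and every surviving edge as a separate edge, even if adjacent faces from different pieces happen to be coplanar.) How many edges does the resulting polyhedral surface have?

107

A nonagonal antiprism: V=18, E=36, F=20.
Attach a hendecagonal bipyramid (V=13, E=33, F=22) along a 3-gon: merge 3 vertices and 3 edges, delete both glued faces → V=28, E=66, F=40.
Attach a nonagonal bipyramid (V=11, E=27, F=18) along a 3-gon: merge 3 vertices and 3 edges, delete both glued faces → V=36, E=90, F=56.
Attach a pentagonal antiprism (V=10, E=20, F=12) along a 3-gon: merge 3 vertices and 3 edges, delete both glued faces → V=43, E=107, F=66.
Check: V − E + F = 43 − 107 + 66 = 2.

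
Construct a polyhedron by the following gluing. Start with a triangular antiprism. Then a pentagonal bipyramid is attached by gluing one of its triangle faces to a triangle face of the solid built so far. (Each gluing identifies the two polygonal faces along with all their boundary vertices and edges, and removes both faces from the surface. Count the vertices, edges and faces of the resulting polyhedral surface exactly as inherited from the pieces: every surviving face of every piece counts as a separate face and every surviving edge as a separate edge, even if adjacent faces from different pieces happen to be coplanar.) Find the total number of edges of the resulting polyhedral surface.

24

A triangular antiprism: V=6, E=12, F=8.
Attach a pentagonal bipyramid (V=7, E=15, F=10) along a 3-gon: merge 3 vertices and 3 edges, delete both glued faces → V=10, E=24, F=16.
Check: V − E + F = 10 − 24 + 16 = 2.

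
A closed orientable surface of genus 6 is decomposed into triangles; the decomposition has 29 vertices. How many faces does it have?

χ = 2 − 2·6 = -10, and every face is a triangle so 3F = 2E.
V − E + F = -10 with E = 3F/2 gives 29 − (3/2 − 1)·F = -10, so F = 78 and E = 117.

78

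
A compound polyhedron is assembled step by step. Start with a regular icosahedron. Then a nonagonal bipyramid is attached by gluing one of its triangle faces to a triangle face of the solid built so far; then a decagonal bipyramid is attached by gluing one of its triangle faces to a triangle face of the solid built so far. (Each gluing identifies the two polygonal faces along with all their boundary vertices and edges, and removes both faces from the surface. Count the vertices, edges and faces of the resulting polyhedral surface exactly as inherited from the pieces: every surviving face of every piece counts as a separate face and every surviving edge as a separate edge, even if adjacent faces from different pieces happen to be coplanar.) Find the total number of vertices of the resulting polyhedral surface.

29

A regular icosahedron: V=12, E=30, F=20.
Attach a nonagonal bipyramid (V=11, E=27, F=18) along a 3-gon: merge 3 vertices and 3 edges, delete both glued faces → V=20, E=54, F=36.
Attach a decagonal bipyramid (V=12, E=30, F=20) along a 3-gon: merge 3 vertices and 3 edges, delete both glued faces → V=29, E=81, F=54.
Check: V − E + F = 29 − 81 + 54 = 2.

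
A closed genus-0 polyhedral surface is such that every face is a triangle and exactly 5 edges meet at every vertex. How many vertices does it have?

12

Each face has 3 edges and each edge borders two faces, so 2E = 3F.
Each vertex has degree 5, so 5V = 2E and hence V = 3F/5.
Euler: V − E + F = 2 ⇒ (3F/5) − (3F/2) + F = 2.
Multiply by 10: (6 − 15 + 10)F = 20, i.e. 1F = 20.
So F = 20, E = 3·20/2 = 30, V = 3·20/5 = 12.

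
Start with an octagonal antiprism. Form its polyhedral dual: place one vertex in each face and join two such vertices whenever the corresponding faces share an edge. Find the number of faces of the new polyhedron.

16

The base solid has V = 16, E = 32, F = 18.
The dual swaps V and F and preserves E: V′ = F = 18, E′ = E = 32, F′ = V = 16.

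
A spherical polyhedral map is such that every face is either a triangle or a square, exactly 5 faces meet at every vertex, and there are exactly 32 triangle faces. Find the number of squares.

6

Let x be the number of squares; then F = 32 + x.
Edge–face incidences: 2E = 3·32 + 4·x = 96 + 4x.
Every vertex has degree 5, so 5V = 2E.
Euler: V − E + F = 2 ⇒ (2E)/5 − E + (32 + x) = 2.
Multiply by 10: 2·(2E) − 5·(2E) + 10·(32 + x) = 20, i.e. 320 + 10x − 3·(96 + 4x) = 20.
Collecting terms: −2x + 32 = 20, so −2x = −12, so x = 6.
Then 2E = 96 + 4·6 = 120, so E = 60, V = 2E/5 = 24, F = 32 + 6 = 38.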